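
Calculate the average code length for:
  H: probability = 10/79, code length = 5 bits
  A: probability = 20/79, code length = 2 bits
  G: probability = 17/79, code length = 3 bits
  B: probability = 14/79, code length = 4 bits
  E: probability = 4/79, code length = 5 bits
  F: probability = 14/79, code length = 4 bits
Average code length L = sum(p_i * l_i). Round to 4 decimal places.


Weighted contributions p_i * l_i:
  H: (10/79) * 5 = 50/79
  A: (20/79) * 2 = 40/79
  G: (17/79) * 3 = 51/79
  B: (14/79) * 4 = 56/79
  E: (4/79) * 5 = 20/79
  F: (14/79) * 4 = 56/79
Sum = (50 + 40 + 51 + 56 + 20 + 56)/79 = 273/79

L = 273/79 = 3.4557 bits/symbol


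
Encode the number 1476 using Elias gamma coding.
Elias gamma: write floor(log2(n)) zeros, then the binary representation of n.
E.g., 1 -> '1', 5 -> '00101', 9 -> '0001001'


num_bits = floor(log2(1476)) + 1 = 11
leading_zeros = num_bits - 1 = 10
binary(1476) = 10111000100

Elias gamma(1476) = '0000000000' + '10111000100' = 000000000010111000100 (21 bits)


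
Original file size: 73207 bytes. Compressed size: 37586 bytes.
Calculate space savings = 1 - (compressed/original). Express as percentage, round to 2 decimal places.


ratio = compressed/original = 37586/73207 = 0.513421
savings = 1 - ratio = 1 - 0.513421 = 0.486579
as a percentage: 0.486579 * 100 = 48.66%

Space savings = 1 - 37586/73207 = 48.66%


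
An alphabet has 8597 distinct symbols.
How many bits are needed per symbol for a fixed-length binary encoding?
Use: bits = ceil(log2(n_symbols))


log2(8597) = 13.0696
Bracket: 2^13 = 8192 < 8597 <= 2^14 = 16384
So ceil(log2(8597)) = 14

bits = ceil(log2(8597)) = ceil(13.0696) = 14 bits


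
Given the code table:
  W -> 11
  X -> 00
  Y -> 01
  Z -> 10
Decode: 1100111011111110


Decoding:
11 -> W
00 -> X
11 -> W
10 -> Z
11 -> W
11 -> W
11 -> W
10 -> Z


Result: WXWZWWWZ


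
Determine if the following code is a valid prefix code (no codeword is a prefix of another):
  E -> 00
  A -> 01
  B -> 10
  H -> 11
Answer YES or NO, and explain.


Checking each pair (does one codeword prefix another?):
  E='00' vs A='01': no prefix
  E='00' vs B='10': no prefix
  E='00' vs H='11': no prefix
  A='01' vs E='00': no prefix
  A='01' vs B='10': no prefix
  A='01' vs H='11': no prefix
  B='10' vs E='00': no prefix
  B='10' vs A='01': no prefix
  B='10' vs H='11': no prefix
  H='11' vs E='00': no prefix
  H='11' vs A='01': no prefix
  H='11' vs B='10': no prefix
No violation found over all pairs.

YES -- this is a valid prefix code. No codeword is a prefix of any other codeword.


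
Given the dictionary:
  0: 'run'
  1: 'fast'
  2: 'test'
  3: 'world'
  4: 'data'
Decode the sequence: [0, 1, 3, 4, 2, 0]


Look up each index in the dictionary:
  0 -> 'run'
  1 -> 'fast'
  3 -> 'world'
  4 -> 'data'
  2 -> 'test'
  0 -> 'run'

Decoded: "run fast world data test run"


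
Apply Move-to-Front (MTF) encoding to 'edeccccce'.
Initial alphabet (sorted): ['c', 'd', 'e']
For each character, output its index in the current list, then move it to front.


MTF encoding:
'e': index 2 in ['c', 'd', 'e'] -> ['e', 'c', 'd']
'd': index 2 in ['e', 'c', 'd'] -> ['d', 'e', 'c']
'e': index 1 in ['d', 'e', 'c'] -> ['e', 'd', 'c']
'c': index 2 in ['e', 'd', 'c'] -> ['c', 'e', 'd']
'c': index 0 in ['c', 'e', 'd'] -> ['c', 'e', 'd']
'c': index 0 in ['c', 'e', 'd'] -> ['c', 'e', 'd']
'c': index 0 in ['c', 'e', 'd'] -> ['c', 'e', 'd']
'c': index 0 in ['c', 'e', 'd'] -> ['c', 'e', 'd']
'e': index 1 in ['c', 'e', 'd'] -> ['e', 'c', 'd']


Output: [2, 2, 1, 2, 0, 0, 0, 0, 1]


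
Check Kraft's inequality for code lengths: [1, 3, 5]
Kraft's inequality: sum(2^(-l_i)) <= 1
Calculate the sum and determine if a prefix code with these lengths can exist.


Sum = 2^(-1) + 2^(-3) + 2^(-5)
    = 0.5 + 0.125 + 0.03125
    = 21/32 = 0.65625
Since 0.65625 <= 1, Kraft's inequality IS satisfied.
A prefix code with these lengths CAN exist.

Kraft sum = 0.65625. Satisfied.


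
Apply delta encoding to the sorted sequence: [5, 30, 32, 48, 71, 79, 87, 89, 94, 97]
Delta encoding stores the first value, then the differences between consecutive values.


First value: 5
Deltas:
  30 - 5 = 25
  32 - 30 = 2
  48 - 32 = 16
  71 - 48 = 23
  79 - 71 = 8
  87 - 79 = 8
  89 - 87 = 2
  94 - 89 = 5
  97 - 94 = 3


Delta encoded: [5, 25, 2, 16, 23, 8, 8, 2, 5, 3]


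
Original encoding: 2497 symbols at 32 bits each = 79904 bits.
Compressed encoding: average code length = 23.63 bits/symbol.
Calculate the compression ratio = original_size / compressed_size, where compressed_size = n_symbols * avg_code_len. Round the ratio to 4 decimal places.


original_size = n_symbols * orig_bits = 2497 * 32 = 79904 bits
compressed_size = n_symbols * avg_code_len = 2497 * 23.63 = 59004.11 bits
ratio = original_size / compressed_size = 79904 / 59004.11 = 1.3542

Compression ratio = 1.3542


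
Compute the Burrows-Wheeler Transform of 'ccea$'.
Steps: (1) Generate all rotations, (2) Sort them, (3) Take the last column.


Rotations (sorted):
  0: $ccea -> last char: a
  1: a$cce -> last char: e
  2: ccea$ -> last char: $
  3: cea$c -> last char: c
  4: ea$cc -> last char: c


BWT = ae$cc


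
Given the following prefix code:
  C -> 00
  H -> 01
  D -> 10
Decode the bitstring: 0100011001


Decoding step by step:
Bits 01 -> H
Bits 00 -> C
Bits 01 -> H
Bits 10 -> D
Bits 01 -> H


Decoded message: HCHDH


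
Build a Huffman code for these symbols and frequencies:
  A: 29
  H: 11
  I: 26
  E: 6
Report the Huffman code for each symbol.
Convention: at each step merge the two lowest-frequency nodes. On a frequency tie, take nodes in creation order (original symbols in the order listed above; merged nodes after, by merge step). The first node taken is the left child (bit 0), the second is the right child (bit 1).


Huffman tree construction:
Step 1: Merge E(6) + H(11) = 17
Step 2: Merge (E+H)(17) + I(26) = 43
Step 3: Merge A(29) + ((E+H)+I)(43) = 72
Read each symbol's code off the tree from the root (left child = 0, right child = 1).

Codes:
  A: 0 (length 1)
  H: 101 (length 3)
  I: 11 (length 2)
  E: 100 (length 3)
Average code length: 132/72 = 1.8333 bits/symbol


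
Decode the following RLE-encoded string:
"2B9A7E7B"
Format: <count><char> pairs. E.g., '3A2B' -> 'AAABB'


Expanding each <count><char> pair:
  2B -> 'BB'
  9A -> 'AAAAAAAAA'
  7E -> 'EEEEEEE'
  7B -> 'BBBBBBB'

Decoded = BBAAAAAAAAAEEEEEEEBBBBBBB


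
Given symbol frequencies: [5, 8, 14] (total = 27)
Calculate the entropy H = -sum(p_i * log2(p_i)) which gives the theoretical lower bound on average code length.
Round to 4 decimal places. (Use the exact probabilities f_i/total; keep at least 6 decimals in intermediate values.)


Per-symbol terms -p_i * log2(p_i) with p_i = f_i/27:
  p = 5/27 = 0.185185: log2(p) = -2.432959, -p*log2(p) = 0.450548
  p = 8/27 = 0.296296: log2(p) = -1.754888, -p*log2(p) = 0.519967
  p = 14/27 = 0.518519: log2(p) = -0.947533, -p*log2(p) = 0.491313
H = 0.450548 + 0.519967 + 0.491313 = 1.461828

H = 1.4618 bits/symbol


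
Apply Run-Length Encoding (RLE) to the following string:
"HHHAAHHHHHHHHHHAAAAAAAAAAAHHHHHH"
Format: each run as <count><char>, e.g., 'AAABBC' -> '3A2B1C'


Scanning runs left to right:
  i=0: run of 'H' x 3 -> '3H'
  i=3: run of 'A' x 2 -> '2A'
  i=5: run of 'H' x 10 -> '10H'
  i=15: run of 'A' x 11 -> '11A'
  i=26: run of 'H' x 6 -> '6H'

RLE = 3H2A10H11A6H


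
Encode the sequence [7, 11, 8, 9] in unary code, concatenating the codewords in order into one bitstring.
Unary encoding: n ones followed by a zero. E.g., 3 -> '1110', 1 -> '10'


Encode each number as n ones followed by a terminating 0:
  7 -> 11111110 (8 bits)
  11 -> 111111111110 (12 bits)
  8 -> 111111110 (9 bits)
  9 -> 1111111110 (10 bits)
Total length = 8 + 12 + 9 + 10 = 39 bits.

Unary([7, 11, 8, 9]) = 111111101111111111101111111101111111110 (39 bits)


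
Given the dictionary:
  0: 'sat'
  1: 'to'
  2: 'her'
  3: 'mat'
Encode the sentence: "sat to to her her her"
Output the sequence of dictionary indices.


Look up each word in the dictionary:
  'sat' -> 0
  'to' -> 1
  'to' -> 1
  'her' -> 2
  'her' -> 2
  'her' -> 2

Encoded: [0, 1, 1, 2, 2, 2]


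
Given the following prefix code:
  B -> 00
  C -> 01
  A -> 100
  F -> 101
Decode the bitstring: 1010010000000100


Decoding step by step:
Bits 101 -> F
Bits 00 -> B
Bits 100 -> A
Bits 00 -> B
Bits 00 -> B
Bits 01 -> C
Bits 00 -> B


Decoded message: FBABBCB


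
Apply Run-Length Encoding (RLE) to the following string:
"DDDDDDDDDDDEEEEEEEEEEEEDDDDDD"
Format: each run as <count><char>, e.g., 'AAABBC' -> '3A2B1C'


Scanning runs left to right:
  i=0: run of 'D' x 11 -> '11D'
  i=11: run of 'E' x 12 -> '12E'
  i=23: run of 'D' x 6 -> '6D'

RLE = 11D12E6D


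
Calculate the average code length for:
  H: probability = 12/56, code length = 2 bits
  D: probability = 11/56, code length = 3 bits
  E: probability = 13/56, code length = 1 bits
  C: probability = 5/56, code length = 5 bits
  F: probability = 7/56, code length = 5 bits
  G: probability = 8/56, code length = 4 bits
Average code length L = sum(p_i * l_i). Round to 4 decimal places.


Weighted contributions p_i * l_i:
  H: (12/56) * 2 = 24/56
  D: (11/56) * 3 = 33/56
  E: (13/56) * 1 = 13/56
  C: (5/56) * 5 = 25/56
  F: (7/56) * 5 = 35/56
  G: (8/56) * 4 = 32/56
Sum = (24 + 33 + 13 + 25 + 35 + 32)/56 = 162/56

L = 162/56 = 2.8929 bits/symbol


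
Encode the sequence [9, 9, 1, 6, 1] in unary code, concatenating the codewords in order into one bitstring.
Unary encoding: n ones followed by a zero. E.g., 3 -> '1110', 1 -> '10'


Encode each number as n ones followed by a terminating 0:
  9 -> 1111111110 (10 bits)
  9 -> 1111111110 (10 bits)
  1 -> 10 (2 bits)
  6 -> 1111110 (7 bits)
  1 -> 10 (2 bits)
Total length = 10 + 10 + 2 + 7 + 2 = 31 bits.

Unary([9, 9, 1, 6, 1]) = 1111111110111111111010111111010 (31 bits)


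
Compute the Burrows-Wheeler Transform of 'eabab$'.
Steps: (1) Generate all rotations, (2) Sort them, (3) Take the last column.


Rotations (sorted):
  0: $eabab -> last char: b
  1: ab$eab -> last char: b
  2: abab$e -> last char: e
  3: b$eaba -> last char: a
  4: bab$ea -> last char: a
  5: eabab$ -> last char: $


BWT = bbeaa$


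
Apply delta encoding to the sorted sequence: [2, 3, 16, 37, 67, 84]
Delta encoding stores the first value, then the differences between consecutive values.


First value: 2
Deltas:
  3 - 2 = 1
  16 - 3 = 13
  37 - 16 = 21
  67 - 37 = 30
  84 - 67 = 17


Delta encoded: [2, 1, 13, 21, 30, 17]


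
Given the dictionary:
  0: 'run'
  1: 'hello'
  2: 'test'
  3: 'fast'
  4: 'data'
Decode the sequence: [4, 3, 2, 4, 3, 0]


Look up each index in the dictionary:
  4 -> 'data'
  3 -> 'fast'
  2 -> 'test'
  4 -> 'data'
  3 -> 'fast'
  0 -> 'run'

Decoded: "data fast test data fast run"


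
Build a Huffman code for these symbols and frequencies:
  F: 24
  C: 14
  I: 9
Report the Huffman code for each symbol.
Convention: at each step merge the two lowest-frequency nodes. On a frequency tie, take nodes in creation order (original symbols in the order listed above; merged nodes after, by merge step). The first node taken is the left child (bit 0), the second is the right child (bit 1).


Huffman tree construction:
Step 1: Merge I(9) + C(14) = 23
Step 2: Merge (I+C)(23) + F(24) = 47
Read each symbol's code off the tree from the root (left child = 0, right child = 1).

Codes:
  F: 1 (length 1)
  C: 01 (length 2)
  I: 00 (length 2)
Average code length: 70/47 = 1.4894 bits/symbol


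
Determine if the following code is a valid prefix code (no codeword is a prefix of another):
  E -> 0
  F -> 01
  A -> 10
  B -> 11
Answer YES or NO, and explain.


Checking each pair (does one codeword prefix another?):
  E='0' vs F='01': prefix -- VIOLATION

NO -- this is NOT a valid prefix code. E (0) is a prefix of F (01).


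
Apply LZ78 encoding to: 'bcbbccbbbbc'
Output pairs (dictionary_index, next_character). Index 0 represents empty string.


LZ78 encoding steps:
Dictionary: {0: ''}
Step 1: w='' (idx 0), next='b' -> output (0, 'b'), add 'b' as idx 1
Step 2: w='' (idx 0), next='c' -> output (0, 'c'), add 'c' as idx 2
Step 3: w='b' (idx 1), next='b' -> output (1, 'b'), add 'bb' as idx 3
Step 4: w='c' (idx 2), next='c' -> output (2, 'c'), add 'cc' as idx 4
Step 5: w='bb' (idx 3), next='b' -> output (3, 'b'), add 'bbb' as idx 5
Step 6: w='b' (idx 1), next='c' -> output (1, 'c'), add 'bc' as idx 6


Encoded: [(0, 'b'), (0, 'c'), (1, 'b'), (2, 'c'), (3, 'b'), (1, 'c')]


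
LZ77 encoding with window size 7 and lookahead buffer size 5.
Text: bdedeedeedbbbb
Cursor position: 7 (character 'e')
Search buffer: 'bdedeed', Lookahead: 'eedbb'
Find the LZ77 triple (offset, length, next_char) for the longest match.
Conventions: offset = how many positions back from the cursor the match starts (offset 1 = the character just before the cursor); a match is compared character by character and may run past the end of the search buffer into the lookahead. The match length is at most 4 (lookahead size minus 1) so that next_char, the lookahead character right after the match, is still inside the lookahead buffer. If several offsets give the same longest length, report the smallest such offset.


Try each offset into the search buffer:
  offset=1 (pos 6, char 'd'): match length 0
  offset=2 (pos 5, char 'e'): match length 1
  offset=3 (pos 4, char 'e'): match length 3
  offset=4 (pos 3, char 'd'): match length 0
  offset=5 (pos 2, char 'e'): match length 1
  offset=6 (pos 1, char 'd'): match length 0
  offset=7 (pos 0, char 'b'): match length 0
Longest match has length 3 at offset 3.
next_char = character at position 7 + 3 = 10 -> 'b'

Best match: offset=3, length=3 (matching 'eed' starting at position 4)
LZ77 triple: (3, 3, 'b')


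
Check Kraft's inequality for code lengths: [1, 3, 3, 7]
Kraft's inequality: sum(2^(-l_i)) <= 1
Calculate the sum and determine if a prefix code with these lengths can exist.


Sum = 2^(-1) + 2^(-3) + 2^(-3) + 2^(-7)
    = 0.5 + 0.125 + 0.125 + 0.0078125
    = 97/128 = 0.7578125
Since 0.7578125 <= 1, Kraft's inequality IS satisfied.
A prefix code with these lengths CAN exist.

Kraft sum = 0.7578125. Satisfied.


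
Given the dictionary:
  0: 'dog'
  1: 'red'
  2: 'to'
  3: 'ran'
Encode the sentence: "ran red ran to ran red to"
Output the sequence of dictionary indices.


Look up each word in the dictionary:
  'ran' -> 3
  'red' -> 1
  'ran' -> 3
  'to' -> 2
  'ran' -> 3
  'red' -> 1
  'to' -> 2

Encoded: [3, 1, 3, 2, 3, 1, 2]


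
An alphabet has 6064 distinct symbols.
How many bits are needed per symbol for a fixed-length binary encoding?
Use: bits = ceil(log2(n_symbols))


log2(6064) = 12.5661
Bracket: 2^12 = 4096 < 6064 <= 2^13 = 8192
So ceil(log2(6064)) = 13

bits = ceil(log2(6064)) = ceil(12.5661) = 13 bits


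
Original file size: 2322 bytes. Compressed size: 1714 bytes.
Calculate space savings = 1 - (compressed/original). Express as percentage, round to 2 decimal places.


ratio = compressed/original = 1714/2322 = 0.738157
savings = 1 - ratio = 1 - 0.738157 = 0.261843
as a percentage: 0.261843 * 100 = 26.18%

Space savings = 1 - 1714/2322 = 26.18%


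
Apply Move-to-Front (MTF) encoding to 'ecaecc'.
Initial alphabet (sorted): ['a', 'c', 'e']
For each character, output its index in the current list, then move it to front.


MTF encoding:
'e': index 2 in ['a', 'c', 'e'] -> ['e', 'a', 'c']
'c': index 2 in ['e', 'a', 'c'] -> ['c', 'e', 'a']
'a': index 2 in ['c', 'e', 'a'] -> ['a', 'c', 'e']
'e': index 2 in ['a', 'c', 'e'] -> ['e', 'a', 'c']
'c': index 2 in ['e', 'a', 'c'] -> ['c', 'e', 'a']
'c': index 0 in ['c', 'e', 'a'] -> ['c', 'e', 'a']


Output: [2, 2, 2, 2, 2, 0]


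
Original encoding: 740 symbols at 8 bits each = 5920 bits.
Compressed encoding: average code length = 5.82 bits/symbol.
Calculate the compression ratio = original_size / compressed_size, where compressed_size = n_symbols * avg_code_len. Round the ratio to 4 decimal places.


original_size = n_symbols * orig_bits = 740 * 8 = 5920 bits
compressed_size = n_symbols * avg_code_len = 740 * 5.82 = 4306.8 bits
ratio = original_size / compressed_size = 5920 / 4306.8 = 1.3746

Compression ratio = 1.3746


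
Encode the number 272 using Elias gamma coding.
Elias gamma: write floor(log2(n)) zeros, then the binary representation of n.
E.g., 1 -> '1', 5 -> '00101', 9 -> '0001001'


num_bits = floor(log2(272)) + 1 = 9
leading_zeros = num_bits - 1 = 8
binary(272) = 100010000

Elias gamma(272) = '00000000' + '100010000' = 00000000100010000 (17 bits)


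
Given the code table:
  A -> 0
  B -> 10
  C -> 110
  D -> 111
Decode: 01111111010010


Decoding:
0 -> A
111 -> D
111 -> D
10 -> B
10 -> B
0 -> A
10 -> B


Result: ADDBBAB


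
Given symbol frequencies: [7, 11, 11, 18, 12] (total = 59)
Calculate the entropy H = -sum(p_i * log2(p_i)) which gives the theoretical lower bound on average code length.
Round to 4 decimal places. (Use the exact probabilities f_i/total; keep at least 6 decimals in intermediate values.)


Per-symbol terms -p_i * log2(p_i) with p_i = f_i/59:
  p = 7/59 = 0.118644: log2(p) = -3.075288, -p*log2(p) = 0.364865
  p = 11/59 = 0.186441: log2(p) = -2.423211, -p*log2(p) = 0.451785
  p = 11/59 = 0.186441: log2(p) = -2.423211, -p*log2(p) = 0.451785
  p = 18/59 = 0.305085: log2(p) = -1.712718, -p*log2(p) = 0.522524
  p = 12/59 = 0.203390: log2(p) = -2.297681, -p*log2(p) = 0.467325
H = 0.364865 + 0.451785 + 0.451785 + 0.522524 + 0.467325 = 2.258284

H = 2.2583 bits/symbol


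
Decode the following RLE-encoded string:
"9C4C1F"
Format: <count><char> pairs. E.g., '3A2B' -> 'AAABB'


Expanding each <count><char> pair:
  9C -> 'CCCCCCCCC'
  4C -> 'CCCC'
  1F -> 'F'

Decoded = CCCCCCCCCCCCCF


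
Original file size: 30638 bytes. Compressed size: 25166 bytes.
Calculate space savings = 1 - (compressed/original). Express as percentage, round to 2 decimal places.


ratio = compressed/original = 25166/30638 = 0.821398
savings = 1 - ratio = 1 - 0.821398 = 0.178602
as a percentage: 0.178602 * 100 = 17.86%

Space savings = 1 - 25166/30638 = 17.86%


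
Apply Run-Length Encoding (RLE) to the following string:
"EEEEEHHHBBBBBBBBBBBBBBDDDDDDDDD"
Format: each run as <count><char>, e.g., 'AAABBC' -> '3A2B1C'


Scanning runs left to right:
  i=0: run of 'E' x 5 -> '5E'
  i=5: run of 'H' x 3 -> '3H'
  i=8: run of 'B' x 14 -> '14B'
  i=22: run of 'D' x 9 -> '9D'

RLE = 5E3H14B9D


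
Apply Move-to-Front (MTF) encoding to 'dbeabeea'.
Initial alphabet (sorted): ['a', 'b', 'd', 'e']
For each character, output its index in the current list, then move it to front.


MTF encoding:
'd': index 2 in ['a', 'b', 'd', 'e'] -> ['d', 'a', 'b', 'e']
'b': index 2 in ['d', 'a', 'b', 'e'] -> ['b', 'd', 'a', 'e']
'e': index 3 in ['b', 'd', 'a', 'e'] -> ['e', 'b', 'd', 'a']
'a': index 3 in ['e', 'b', 'd', 'a'] -> ['a', 'e', 'b', 'd']
'b': index 2 in ['a', 'e', 'b', 'd'] -> ['b', 'a', 'e', 'd']
'e': index 2 in ['b', 'a', 'e', 'd'] -> ['e', 'b', 'a', 'd']
'e': index 0 in ['e', 'b', 'a', 'd'] -> ['e', 'b', 'a', 'd']
'a': index 2 in ['e', 'b', 'a', 'd'] -> ['a', 'e', 'b', 'd']


Output: [2, 2, 3, 3, 2, 2, 0, 2]


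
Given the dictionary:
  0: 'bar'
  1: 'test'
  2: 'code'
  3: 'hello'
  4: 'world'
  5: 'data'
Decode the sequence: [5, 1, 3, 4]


Look up each index in the dictionary:
  5 -> 'data'
  1 -> 'test'
  3 -> 'hello'
  4 -> 'world'

Decoded: "data test hello world"


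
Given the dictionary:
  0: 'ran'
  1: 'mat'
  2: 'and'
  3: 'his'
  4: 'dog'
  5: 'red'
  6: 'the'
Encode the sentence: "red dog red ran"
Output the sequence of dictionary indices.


Look up each word in the dictionary:
  'red' -> 5
  'dog' -> 4
  'red' -> 5
  'ran' -> 0

Encoded: [5, 4, 5, 0]


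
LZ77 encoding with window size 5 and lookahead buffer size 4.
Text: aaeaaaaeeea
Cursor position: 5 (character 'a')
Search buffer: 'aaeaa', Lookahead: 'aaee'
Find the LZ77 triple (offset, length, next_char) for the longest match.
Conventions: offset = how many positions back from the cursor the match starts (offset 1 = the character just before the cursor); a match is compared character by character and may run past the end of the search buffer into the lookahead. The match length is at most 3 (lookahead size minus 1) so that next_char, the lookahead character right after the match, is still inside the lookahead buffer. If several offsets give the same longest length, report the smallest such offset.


Try each offset into the search buffer:
  offset=1 (pos 4, char 'a'): match length 2
  offset=2 (pos 3, char 'a'): match length 2
  offset=3 (pos 2, char 'e'): match length 0
  offset=4 (pos 1, char 'a'): match length 1
  offset=5 (pos 0, char 'a'): match length 3
Longest match has length 3 at offset 5.
next_char = character at position 5 + 3 = 8 -> 'e'

Best match: offset=5, length=3 (matching 'aae' starting at position 0)
LZ77 triple: (5, 3, 'e')


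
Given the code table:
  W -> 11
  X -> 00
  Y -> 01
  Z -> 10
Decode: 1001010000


Decoding:
10 -> Z
01 -> Y
01 -> Y
00 -> X
00 -> X


Result: ZYYXX


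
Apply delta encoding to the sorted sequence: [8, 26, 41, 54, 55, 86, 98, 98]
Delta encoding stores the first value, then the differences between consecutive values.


First value: 8
Deltas:
  26 - 8 = 18
  41 - 26 = 15
  54 - 41 = 13
  55 - 54 = 1
  86 - 55 = 31
  98 - 86 = 12
  98 - 98 = 0


Delta encoded: [8, 18, 15, 13, 1, 31, 12, 0]


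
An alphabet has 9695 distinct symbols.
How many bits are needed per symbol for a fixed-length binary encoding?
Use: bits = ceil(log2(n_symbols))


log2(9695) = 13.243
Bracket: 2^13 = 8192 < 9695 <= 2^14 = 16384
So ceil(log2(9695)) = 14

bits = ceil(log2(9695)) = ceil(13.243) = 14 bits


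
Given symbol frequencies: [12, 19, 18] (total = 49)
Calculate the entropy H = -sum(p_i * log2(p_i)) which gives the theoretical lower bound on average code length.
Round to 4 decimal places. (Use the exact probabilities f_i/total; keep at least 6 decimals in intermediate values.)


Per-symbol terms -p_i * log2(p_i) with p_i = f_i/49:
  p = 12/49 = 0.244898: log2(p) = -2.029747, -p*log2(p) = 0.497081
  p = 19/49 = 0.387755: log2(p) = -1.366782, -p*log2(p) = 0.529977
  p = 18/49 = 0.367347: log2(p) = -1.444785, -p*log2(p) = 0.530737
H = 0.497081 + 0.529977 + 0.530737 = 1.557795

H = 1.5578 bits/symbol


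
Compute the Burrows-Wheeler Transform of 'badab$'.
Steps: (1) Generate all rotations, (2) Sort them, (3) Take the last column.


Rotations (sorted):
  0: $badab -> last char: b
  1: ab$bad -> last char: d
  2: adab$b -> last char: b
  3: b$bada -> last char: a
  4: badab$ -> last char: $
  5: dab$ba -> last char: a


BWT = bdba$a


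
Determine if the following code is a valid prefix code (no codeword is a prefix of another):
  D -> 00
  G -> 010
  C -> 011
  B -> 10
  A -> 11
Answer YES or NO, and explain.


Checking each pair (does one codeword prefix another?):
  D='00' vs G='010': no prefix
  D='00' vs C='011': no prefix
  D='00' vs B='10': no prefix
  D='00' vs A='11': no prefix
  G='010' vs D='00': no prefix
  G='010' vs C='011': no prefix
  G='010' vs B='10': no prefix
  G='010' vs A='11': no prefix
  C='011' vs D='00': no prefix
  C='011' vs G='010': no prefix
  C='011' vs B='10': no prefix
  C='011' vs A='11': no prefix
  B='10' vs D='00': no prefix
  B='10' vs G='010': no prefix
  B='10' vs C='011': no prefix
  B='10' vs A='11': no prefix
  A='11' vs D='00': no prefix
  A='11' vs G='010': no prefix
  A='11' vs C='011': no prefix
  A='11' vs B='10': no prefix
No violation found over all pairs.

YES -- this is a valid prefix code. No codeword is a prefix of any other codeword.


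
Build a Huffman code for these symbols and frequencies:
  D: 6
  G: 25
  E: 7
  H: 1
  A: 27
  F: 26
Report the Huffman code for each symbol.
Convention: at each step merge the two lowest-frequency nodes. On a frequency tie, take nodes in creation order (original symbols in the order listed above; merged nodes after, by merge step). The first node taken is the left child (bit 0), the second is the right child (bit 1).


Huffman tree construction:
Step 1: Merge H(1) + D(6) = 7
Step 2: Merge E(7) + (H+D)(7) = 14
Step 3: Merge (E+(H+D))(14) + G(25) = 39
Step 4: Merge F(26) + A(27) = 53
Step 5: Merge ((E+(H+D))+G)(39) + (F+A)(53) = 92
Read each symbol's code off the tree from the root (left child = 0, right child = 1).

Codes:
  D: 0011 (length 4)
  G: 01 (length 2)
  E: 000 (length 3)
  H: 0010 (length 4)
  A: 11 (length 2)
  F: 10 (length 2)
Average code length: 205/92 = 2.2283 bits/symbol


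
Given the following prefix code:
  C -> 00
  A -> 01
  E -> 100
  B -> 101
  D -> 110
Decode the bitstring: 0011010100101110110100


Decoding step by step:
Bits 00 -> C
Bits 110 -> D
Bits 101 -> B
Bits 00 -> C
Bits 101 -> B
Bits 110 -> D
Bits 110 -> D
Bits 100 -> E


Decoded message: CDBCBDDE


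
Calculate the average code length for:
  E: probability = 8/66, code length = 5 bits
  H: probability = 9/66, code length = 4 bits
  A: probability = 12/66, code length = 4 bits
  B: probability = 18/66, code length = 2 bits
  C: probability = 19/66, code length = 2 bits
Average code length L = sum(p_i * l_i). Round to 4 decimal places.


Weighted contributions p_i * l_i:
  E: (8/66) * 5 = 40/66
  H: (9/66) * 4 = 36/66
  A: (12/66) * 4 = 48/66
  B: (18/66) * 2 = 36/66
  C: (19/66) * 2 = 38/66
Sum = (40 + 36 + 48 + 36 + 38)/66 = 198/66

L = 198/66 = 3.0000 bits/symbol


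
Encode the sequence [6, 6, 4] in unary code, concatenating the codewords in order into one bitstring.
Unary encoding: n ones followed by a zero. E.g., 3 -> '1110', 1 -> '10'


Encode each number as n ones followed by a terminating 0:
  6 -> 1111110 (7 bits)
  6 -> 1111110 (7 bits)
  4 -> 11110 (5 bits)
Total length = 7 + 7 + 5 = 19 bits.

Unary([6, 6, 4]) = 1111110111111011110 (19 bits)


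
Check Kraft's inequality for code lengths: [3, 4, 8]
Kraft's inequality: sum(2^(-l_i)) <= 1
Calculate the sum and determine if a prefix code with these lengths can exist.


Sum = 2^(-3) + 2^(-4) + 2^(-8)
    = 0.125 + 0.0625 + 0.00390625
    = 49/256 = 0.19140625
Since 0.19140625 <= 1, Kraft's inequality IS satisfied.
A prefix code with these lengths CAN exist.

Kraft sum = 0.19140625. Satisfied.


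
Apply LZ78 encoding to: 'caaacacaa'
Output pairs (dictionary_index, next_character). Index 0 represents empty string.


LZ78 encoding steps:
Dictionary: {0: ''}
Step 1: w='' (idx 0), next='c' -> output (0, 'c'), add 'c' as idx 1
Step 2: w='' (idx 0), next='a' -> output (0, 'a'), add 'a' as idx 2
Step 3: w='a' (idx 2), next='a' -> output (2, 'a'), add 'aa' as idx 3
Step 4: w='c' (idx 1), next='a' -> output (1, 'a'), add 'ca' as idx 4
Step 5: w='ca' (idx 4), next='a' -> output (4, 'a'), add 'caa' as idx 5


Encoded: [(0, 'c'), (0, 'a'), (2, 'a'), (1, 'a'), (4, 'a')]


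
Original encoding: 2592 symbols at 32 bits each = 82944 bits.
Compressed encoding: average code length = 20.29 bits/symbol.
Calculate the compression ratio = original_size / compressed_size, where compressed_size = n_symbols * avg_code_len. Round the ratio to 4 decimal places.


original_size = n_symbols * orig_bits = 2592 * 32 = 82944 bits
compressed_size = n_symbols * avg_code_len = 2592 * 20.29 = 52591.68 bits
ratio = original_size / compressed_size = 82944 / 52591.68 = 1.5771

Compression ratio = 1.5771


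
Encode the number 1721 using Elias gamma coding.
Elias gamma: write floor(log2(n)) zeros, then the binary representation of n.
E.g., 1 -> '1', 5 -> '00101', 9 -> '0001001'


num_bits = floor(log2(1721)) + 1 = 11
leading_zeros = num_bits - 1 = 10
binary(1721) = 11010111001

Elias gamma(1721) = '0000000000' + '11010111001' = 000000000011010111001 (21 bits)


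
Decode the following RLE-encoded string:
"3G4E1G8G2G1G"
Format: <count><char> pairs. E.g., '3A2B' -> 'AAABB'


Expanding each <count><char> pair:
  3G -> 'GGG'
  4E -> 'EEEE'
  1G -> 'G'
  8G -> 'GGGGGGGG'
  2G -> 'GG'
  1G -> 'G'

Decoded = GGGEEEEGGGGGGGGGGGG


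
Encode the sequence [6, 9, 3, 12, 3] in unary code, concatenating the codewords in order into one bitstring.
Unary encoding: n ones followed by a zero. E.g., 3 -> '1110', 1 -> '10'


Encode each number as n ones followed by a terminating 0:
  6 -> 1111110 (7 bits)
  9 -> 1111111110 (10 bits)
  3 -> 1110 (4 bits)
  12 -> 1111111111110 (13 bits)
  3 -> 1110 (4 bits)
Total length = 7 + 10 + 4 + 13 + 4 = 38 bits.

Unary([6, 9, 3, 12, 3]) = 11111101111111110111011111111111101110 (38 bits)


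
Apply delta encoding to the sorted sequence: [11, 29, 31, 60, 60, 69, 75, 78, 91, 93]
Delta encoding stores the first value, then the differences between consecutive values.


First value: 11
Deltas:
  29 - 11 = 18
  31 - 29 = 2
  60 - 31 = 29
  60 - 60 = 0
  69 - 60 = 9
  75 - 69 = 6
  78 - 75 = 3
  91 - 78 = 13
  93 - 91 = 2


Delta encoded: [11, 18, 2, 29, 0, 9, 6, 3, 13, 2]


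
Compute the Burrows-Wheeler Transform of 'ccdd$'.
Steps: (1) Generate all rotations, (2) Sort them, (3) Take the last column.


Rotations (sorted):
  0: $ccdd -> last char: d
  1: ccdd$ -> last char: $
  2: cdd$c -> last char: c
  3: d$ccd -> last char: d
  4: dd$cc -> last char: c


BWT = d$cdc


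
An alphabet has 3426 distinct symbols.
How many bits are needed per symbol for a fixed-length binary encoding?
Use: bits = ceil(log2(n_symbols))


log2(3426) = 11.7423
Bracket: 2^11 = 2048 < 3426 <= 2^12 = 4096
So ceil(log2(3426)) = 12

bits = ceil(log2(3426)) = ceil(11.7423) = 12 bits


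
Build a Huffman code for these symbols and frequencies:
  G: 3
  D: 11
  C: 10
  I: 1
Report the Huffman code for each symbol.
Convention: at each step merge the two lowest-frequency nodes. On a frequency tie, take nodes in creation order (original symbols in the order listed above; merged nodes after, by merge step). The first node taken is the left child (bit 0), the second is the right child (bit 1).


Huffman tree construction:
Step 1: Merge I(1) + G(3) = 4
Step 2: Merge (I+G)(4) + C(10) = 14
Step 3: Merge D(11) + ((I+G)+C)(14) = 25
Read each symbol's code off the tree from the root (left child = 0, right child = 1).

Codes:
  G: 101 (length 3)
  D: 0 (length 1)
  C: 11 (length 2)
  I: 100 (length 3)
Average code length: 43/25 = 1.7200 bits/symbol


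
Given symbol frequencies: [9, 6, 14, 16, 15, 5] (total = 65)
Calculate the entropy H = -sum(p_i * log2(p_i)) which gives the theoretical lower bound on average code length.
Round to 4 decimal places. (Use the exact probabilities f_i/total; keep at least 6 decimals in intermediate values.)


Per-symbol terms -p_i * log2(p_i) with p_i = f_i/65:
  p = 9/65 = 0.138462: log2(p) = -2.852443, -p*log2(p) = 0.394954
  p = 6/65 = 0.092308: log2(p) = -3.437405, -p*log2(p) = 0.317299
  p = 14/65 = 0.215385: log2(p) = -2.215013, -p*log2(p) = 0.477080
  p = 16/65 = 0.246154: log2(p) = -2.022368, -p*log2(p) = 0.497814
  p = 15/65 = 0.230769: log2(p) = -2.115477, -p*log2(p) = 0.488187
  p = 5/65 = 0.076923: log2(p) = -3.700440, -p*log2(p) = 0.284649
H = 0.394954 + 0.317299 + 0.477080 + 0.497814 + 0.488187 + 0.284649 = 2.459983

H = 2.46 bits/symbol


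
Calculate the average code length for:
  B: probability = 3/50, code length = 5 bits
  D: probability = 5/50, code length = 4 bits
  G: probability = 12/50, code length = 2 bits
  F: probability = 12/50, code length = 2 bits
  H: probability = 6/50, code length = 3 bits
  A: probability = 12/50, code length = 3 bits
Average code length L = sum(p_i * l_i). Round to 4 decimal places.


Weighted contributions p_i * l_i:
  B: (3/50) * 5 = 15/50
  D: (5/50) * 4 = 20/50
  G: (12/50) * 2 = 24/50
  F: (12/50) * 2 = 24/50
  H: (6/50) * 3 = 18/50
  A: (12/50) * 3 = 36/50
Sum = (15 + 20 + 24 + 24 + 18 + 36)/50 = 137/50

L = 137/50 = 2.7400 bits/symbol


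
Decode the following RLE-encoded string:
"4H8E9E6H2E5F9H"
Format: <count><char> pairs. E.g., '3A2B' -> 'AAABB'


Expanding each <count><char> pair:
  4H -> 'HHHH'
  8E -> 'EEEEEEEE'
  9E -> 'EEEEEEEEE'
  6H -> 'HHHHHH'
  2E -> 'EE'
  5F -> 'FFFFF'
  9H -> 'HHHHHHHHH'

Decoded = HHHHEEEEEEEEEEEEEEEEEHHHHHHEEFFFFFHHHHHHHHH


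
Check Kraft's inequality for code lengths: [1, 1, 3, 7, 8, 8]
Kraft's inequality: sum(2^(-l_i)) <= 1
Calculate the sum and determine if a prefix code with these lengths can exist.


Sum = 2^(-1) + 2^(-1) + 2^(-3) + 2^(-7) + 2^(-8) + 2^(-8)
    = 0.5 + 0.5 + 0.125 + 0.0078125 + 0.00390625 + 0.00390625
    = 292/256 = 1.140625
Since 1.140625 > 1, Kraft's inequality is NOT satisfied.
A prefix code with these lengths CANNOT exist.

Kraft sum = 1.140625. Not satisfied.


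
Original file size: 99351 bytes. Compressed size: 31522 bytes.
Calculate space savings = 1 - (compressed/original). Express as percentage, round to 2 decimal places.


ratio = compressed/original = 31522/99351 = 0.317279
savings = 1 - ratio = 1 - 0.317279 = 0.682721
as a percentage: 0.682721 * 100 = 68.27%

Space savings = 1 - 31522/99351 = 68.27%


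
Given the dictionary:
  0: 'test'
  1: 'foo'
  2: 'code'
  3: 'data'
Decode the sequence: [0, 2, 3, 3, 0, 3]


Look up each index in the dictionary:
  0 -> 'test'
  2 -> 'code'
  3 -> 'data'
  3 -> 'data'
  0 -> 'test'
  3 -> 'data'

Decoded: "test code data data test data"


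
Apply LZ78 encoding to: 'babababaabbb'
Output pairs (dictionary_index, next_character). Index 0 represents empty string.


LZ78 encoding steps:
Dictionary: {0: ''}
Step 1: w='' (idx 0), next='b' -> output (0, 'b'), add 'b' as idx 1
Step 2: w='' (idx 0), next='a' -> output (0, 'a'), add 'a' as idx 2
Step 3: w='b' (idx 1), next='a' -> output (1, 'a'), add 'ba' as idx 3
Step 4: w='ba' (idx 3), next='b' -> output (3, 'b'), add 'bab' as idx 4
Step 5: w='a' (idx 2), next='a' -> output (2, 'a'), add 'aa' as idx 5
Step 6: w='b' (idx 1), next='b' -> output (1, 'b'), add 'bb' as idx 6
Step 7: w='b' (idx 1), end of input -> output (1, '')


Encoded: [(0, 'b'), (0, 'a'), (1, 'a'), (3, 'b'), (2, 'a'), (1, 'b'), (1, '')]


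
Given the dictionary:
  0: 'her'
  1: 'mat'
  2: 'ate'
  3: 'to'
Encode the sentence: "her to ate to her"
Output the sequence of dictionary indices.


Look up each word in the dictionary:
  'her' -> 0
  'to' -> 3
  'ate' -> 2
  'to' -> 3
  'her' -> 0

Encoded: [0, 3, 2, 3, 0]


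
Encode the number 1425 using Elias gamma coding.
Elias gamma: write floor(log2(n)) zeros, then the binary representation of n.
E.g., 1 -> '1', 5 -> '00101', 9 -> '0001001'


num_bits = floor(log2(1425)) + 1 = 11
leading_zeros = num_bits - 1 = 10
binary(1425) = 10110010001

Elias gamma(1425) = '0000000000' + '10110010001' = 000000000010110010001 (21 bits)


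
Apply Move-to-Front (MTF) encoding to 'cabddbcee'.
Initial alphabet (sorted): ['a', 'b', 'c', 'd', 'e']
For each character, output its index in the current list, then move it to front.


MTF encoding:
'c': index 2 in ['a', 'b', 'c', 'd', 'e'] -> ['c', 'a', 'b', 'd', 'e']
'a': index 1 in ['c', 'a', 'b', 'd', 'e'] -> ['a', 'c', 'b', 'd', 'e']
'b': index 2 in ['a', 'c', 'b', 'd', 'e'] -> ['b', 'a', 'c', 'd', 'e']
'd': index 3 in ['b', 'a', 'c', 'd', 'e'] -> ['d', 'b', 'a', 'c', 'e']
'd': index 0 in ['d', 'b', 'a', 'c', 'e'] -> ['d', 'b', 'a', 'c', 'e']
'b': index 1 in ['d', 'b', 'a', 'c', 'e'] -> ['b', 'd', 'a', 'c', 'e']
'c': index 3 in ['b', 'd', 'a', 'c', 'e'] -> ['c', 'b', 'd', 'a', 'e']
'e': index 4 in ['c', 'b', 'd', 'a', 'e'] -> ['e', 'c', 'b', 'd', 'a']
'e': index 0 in ['e', 'c', 'b', 'd', 'a'] -> ['e', 'c', 'b', 'd', 'a']


Output: [2, 1, 2, 3, 0, 1, 3, 4, 0]


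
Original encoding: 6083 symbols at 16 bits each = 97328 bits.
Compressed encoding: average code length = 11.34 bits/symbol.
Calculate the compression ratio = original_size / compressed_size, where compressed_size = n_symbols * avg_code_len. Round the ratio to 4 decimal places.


original_size = n_symbols * orig_bits = 6083 * 16 = 97328 bits
compressed_size = n_symbols * avg_code_len = 6083 * 11.34 = 68981.22 bits
ratio = original_size / compressed_size = 97328 / 68981.22 = 1.4109

Compression ratio = 1.4109


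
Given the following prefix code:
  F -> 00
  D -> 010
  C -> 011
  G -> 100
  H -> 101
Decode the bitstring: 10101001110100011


Decoding step by step:
Bits 101 -> H
Bits 010 -> D
Bits 011 -> C
Bits 101 -> H
Bits 00 -> F
Bits 011 -> C


Decoded message: HDCHFC


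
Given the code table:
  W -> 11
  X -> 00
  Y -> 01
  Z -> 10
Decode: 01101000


Decoding:
01 -> Y
10 -> Z
10 -> Z
00 -> X


Result: YZZX


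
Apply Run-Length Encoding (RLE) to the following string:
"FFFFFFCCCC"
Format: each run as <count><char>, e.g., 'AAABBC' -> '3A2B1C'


Scanning runs left to right:
  i=0: run of 'F' x 6 -> '6F'
  i=6: run of 'C' x 4 -> '4C'

RLE = 6F4C


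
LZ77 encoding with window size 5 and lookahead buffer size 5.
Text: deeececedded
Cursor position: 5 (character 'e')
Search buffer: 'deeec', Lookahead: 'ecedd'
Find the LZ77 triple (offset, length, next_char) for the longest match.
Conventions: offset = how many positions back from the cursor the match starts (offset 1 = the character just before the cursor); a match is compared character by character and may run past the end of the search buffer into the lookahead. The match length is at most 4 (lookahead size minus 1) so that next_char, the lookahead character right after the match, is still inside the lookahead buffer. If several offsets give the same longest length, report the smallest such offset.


Try each offset into the search buffer:
  offset=1 (pos 4, char 'c'): match length 0
  offset=2 (pos 3, char 'e'): match length 3
  offset=3 (pos 2, char 'e'): match length 1
  offset=4 (pos 1, char 'e'): match length 1
  offset=5 (pos 0, char 'd'): match length 0
Longest match has length 3 at offset 2.
next_char = character at position 5 + 3 = 8 -> 'd'

Best match: offset=2, length=3 (matching 'ece' starting at position 3)
LZ77 triple: (2, 3, 'd')


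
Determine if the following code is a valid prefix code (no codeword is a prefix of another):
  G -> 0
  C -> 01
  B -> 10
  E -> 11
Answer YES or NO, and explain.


Checking each pair (does one codeword prefix another?):
  G='0' vs C='01': prefix -- VIOLATION

NO -- this is NOT a valid prefix code. G (0) is a prefix of C (01).


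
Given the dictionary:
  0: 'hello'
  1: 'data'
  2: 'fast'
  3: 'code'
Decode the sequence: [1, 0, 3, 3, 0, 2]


Look up each index in the dictionary:
  1 -> 'data'
  0 -> 'hello'
  3 -> 'code'
  3 -> 'code'
  0 -> 'hello'
  2 -> 'fast'

Decoded: "data hello code code hello fast"


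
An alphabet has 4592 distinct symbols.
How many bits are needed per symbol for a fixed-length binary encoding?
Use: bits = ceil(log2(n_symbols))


log2(4592) = 12.1649
Bracket: 2^12 = 4096 < 4592 <= 2^13 = 8192
So ceil(log2(4592)) = 13

bits = ceil(log2(4592)) = ceil(12.1649) = 13 bits


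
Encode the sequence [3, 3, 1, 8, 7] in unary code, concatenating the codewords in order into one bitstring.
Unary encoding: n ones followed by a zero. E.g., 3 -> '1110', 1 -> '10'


Encode each number as n ones followed by a terminating 0:
  3 -> 1110 (4 bits)
  3 -> 1110 (4 bits)
  1 -> 10 (2 bits)
  8 -> 111111110 (9 bits)
  7 -> 11111110 (8 bits)
Total length = 4 + 4 + 2 + 9 + 8 = 27 bits.

Unary([3, 3, 1, 8, 7]) = 111011101011111111011111110 (27 bits)


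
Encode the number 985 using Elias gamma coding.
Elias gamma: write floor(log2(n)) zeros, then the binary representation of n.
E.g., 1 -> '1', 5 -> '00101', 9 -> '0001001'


num_bits = floor(log2(985)) + 1 = 10
leading_zeros = num_bits - 1 = 9
binary(985) = 1111011001

Elias gamma(985) = '000000000' + '1111011001' = 0000000001111011001 (19 bits)


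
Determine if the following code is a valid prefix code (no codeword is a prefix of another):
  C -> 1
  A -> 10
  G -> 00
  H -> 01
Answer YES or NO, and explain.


Checking each pair (does one codeword prefix another?):
  C='1' vs A='10': prefix -- VIOLATION

NO -- this is NOT a valid prefix code. C (1) is a prefix of A (10).


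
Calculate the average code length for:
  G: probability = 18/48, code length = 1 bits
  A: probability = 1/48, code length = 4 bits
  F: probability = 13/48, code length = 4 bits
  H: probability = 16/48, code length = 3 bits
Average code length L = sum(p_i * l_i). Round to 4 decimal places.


Weighted contributions p_i * l_i:
  G: (18/48) * 1 = 18/48
  A: (1/48) * 4 = 4/48
  F: (13/48) * 4 = 52/48
  H: (16/48) * 3 = 48/48
Sum = (18 + 4 + 52 + 48)/48 = 122/48

L = 122/48 = 2.5417 bits/symbol
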